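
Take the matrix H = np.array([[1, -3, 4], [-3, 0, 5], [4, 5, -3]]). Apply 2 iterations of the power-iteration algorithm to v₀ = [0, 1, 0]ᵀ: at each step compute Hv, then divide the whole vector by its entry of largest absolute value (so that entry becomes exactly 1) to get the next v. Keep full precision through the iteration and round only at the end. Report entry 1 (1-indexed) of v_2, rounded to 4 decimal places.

Hv0 = (-3.00000, 0.00000, 5.00000); divide by 5.00000 → v1 = (-0.60000, 0.00000, 1.00000)
Hv1 = (3.40000, 6.80000, -5.40000); divide by 6.80000 → v2 = (0.50000, 1.00000, -0.79412)
Requested entry of v2: 17/34 = 0.5000

0.5000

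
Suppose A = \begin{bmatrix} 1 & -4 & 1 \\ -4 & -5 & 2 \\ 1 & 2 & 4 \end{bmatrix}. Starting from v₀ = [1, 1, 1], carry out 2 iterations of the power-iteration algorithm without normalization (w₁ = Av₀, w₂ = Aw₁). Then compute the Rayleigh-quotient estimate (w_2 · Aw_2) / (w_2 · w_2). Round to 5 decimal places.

λ ≈ -5.82329

w1 = Av₀ = (-2, -7, 7)
w2 = Aw1 = (33, 57, 12)
Aw2 = (-183, -393, 195)
w2·Aw2 = 33·(-183) + 57·(-393) + 12·195 = -26100; w2·w2 = 33·33 + 57·57 + 12·12 = 4482
λ ≈ -26100/4482 = -5.82329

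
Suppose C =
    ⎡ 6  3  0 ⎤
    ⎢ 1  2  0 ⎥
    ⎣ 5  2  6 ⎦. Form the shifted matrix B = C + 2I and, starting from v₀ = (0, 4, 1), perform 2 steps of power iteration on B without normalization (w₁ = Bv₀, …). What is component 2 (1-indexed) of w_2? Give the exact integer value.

76

B = C + 2I has rows (8, 3, 0); (1, 4, 0); (5, 2, 8)
w1 = Bv₀ = (12, 16, 16)
w2 = Bw1 = (144, 76, 220)
Requested component of w2: 76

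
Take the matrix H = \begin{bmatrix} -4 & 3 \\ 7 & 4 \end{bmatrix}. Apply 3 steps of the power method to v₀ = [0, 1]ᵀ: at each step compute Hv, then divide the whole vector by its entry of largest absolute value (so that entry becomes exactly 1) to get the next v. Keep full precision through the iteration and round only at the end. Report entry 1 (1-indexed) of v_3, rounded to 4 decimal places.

0.7500

Hv0 = (3.00000, 4.00000); divide by 4.00000 → v1 = (0.75000, 1.00000)
Hv1 = (0.00000, 9.25000); divide by 9.25000 → v2 = (0.00000, 1.00000)
Hv2 = (3.00000, 4.00000); divide by 4.00000 → v3 = (0.75000, 1.00000)
Requested entry of v3: 111/148 = 0.7500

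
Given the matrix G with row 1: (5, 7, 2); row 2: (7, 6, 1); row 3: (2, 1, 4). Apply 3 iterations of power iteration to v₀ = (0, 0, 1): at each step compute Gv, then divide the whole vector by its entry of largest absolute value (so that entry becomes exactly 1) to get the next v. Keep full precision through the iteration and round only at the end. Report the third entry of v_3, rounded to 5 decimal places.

Gv0 = (2.000000, 1.000000, 4.000000); divide by 4.000000 → v1 = (0.500000, 0.250000, 1.000000)
Gv1 = (6.250000, 6.000000, 5.250000); divide by 6.250000 → v2 = (1.000000, 0.960000, 0.840000)
Gv2 = (13.400000, 13.600000, 6.320000); divide by 13.600000 → v3 = (0.985294, 1.000000, 0.464706)
Requested entry of v3: 158/340 = 0.46471

0.46471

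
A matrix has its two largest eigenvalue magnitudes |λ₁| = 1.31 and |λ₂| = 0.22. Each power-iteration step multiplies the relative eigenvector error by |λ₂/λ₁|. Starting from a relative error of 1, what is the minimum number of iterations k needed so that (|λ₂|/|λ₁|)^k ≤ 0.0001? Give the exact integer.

|λ₂/λ₁| = 0.22/1.31 = 0.16794
Need k ≥ ln(0.0001) / ln(0.16794) = -9.2103 / -1.7842 ≈ 5.162
Smallest integer k satisfying the bound: 6

6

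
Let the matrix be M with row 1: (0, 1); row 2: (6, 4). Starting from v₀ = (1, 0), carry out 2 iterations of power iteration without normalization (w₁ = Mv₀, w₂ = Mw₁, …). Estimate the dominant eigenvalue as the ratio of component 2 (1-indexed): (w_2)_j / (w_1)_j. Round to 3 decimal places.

w1 = Mv₀ = (0·1 + 1·0; 6·1 + 4·0) = (0, 6)
w2 = Mw1 = (0·0 + 1·6; 6·0 + 4·6) = (6, 24)
Ratio at component: 24 / 6 = 4.000

4.000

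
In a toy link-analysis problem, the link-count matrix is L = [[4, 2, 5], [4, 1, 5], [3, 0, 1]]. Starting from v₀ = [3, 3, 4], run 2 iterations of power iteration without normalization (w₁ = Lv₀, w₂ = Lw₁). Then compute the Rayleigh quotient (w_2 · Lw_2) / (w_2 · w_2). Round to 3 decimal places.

λ ≈ 7.992

w1 = Lv₀ = (4·3 + 2·3 + 5·4; 4·3 + 1·3 + 5·4; 3·3 + 0·3 + 1·4) = (38, 35, 13)
w2 = Lw1 = (4·38 + 2·35 + 5·13; 4·38 + 1·35 + 5·13; 3·38 + 0·35 + 1·13) = (287, 252, 127)
Lw2 = (2287, 2035, 988)
w2·Lw2 = 287·2287 + 252·2035 + 127·988 = 1294665; w2·w2 = 287·287 + 252·252 + 127·127 = 162002
λ ≈ 1294665/162002 = 7.992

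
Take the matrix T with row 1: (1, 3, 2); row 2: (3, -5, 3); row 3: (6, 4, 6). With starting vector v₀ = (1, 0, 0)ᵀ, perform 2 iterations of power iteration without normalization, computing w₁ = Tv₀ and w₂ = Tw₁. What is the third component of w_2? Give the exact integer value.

w1 = Tv₀ = (1·1 + 3·0 + 2·0; 3·1 + (-5)·0 + 3·0; 6·1 + 4·0 + 6·0) = (1, 3, 6)
w2 = Tw1 = (1·1 + 3·3 + 2·6; 3·1 + (-5)·3 + 3·6; 6·1 + 4·3 + 6·6) = (22, 6, 54)
The requested component of w2 is 54.

54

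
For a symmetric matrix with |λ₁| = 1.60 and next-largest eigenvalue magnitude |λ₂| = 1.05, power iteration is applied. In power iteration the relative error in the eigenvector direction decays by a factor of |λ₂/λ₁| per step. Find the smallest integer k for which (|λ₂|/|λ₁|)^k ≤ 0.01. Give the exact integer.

|λ₂/λ₁| = 1.05/1.60 = 0.65625
Need k ≥ ln(0.01) / ln(0.65625) = -4.6052 / -0.4212 ≈ 10.933
Smallest integer k satisfying the bound: 11

11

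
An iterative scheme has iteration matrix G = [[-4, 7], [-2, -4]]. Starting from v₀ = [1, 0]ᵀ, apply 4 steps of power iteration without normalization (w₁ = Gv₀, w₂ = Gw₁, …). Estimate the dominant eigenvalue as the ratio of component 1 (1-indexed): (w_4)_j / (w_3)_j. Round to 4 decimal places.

-8.5769

w1 = Gv₀ = ((-4)·1 + 7·0; (-2)·1 + (-4)·0) = (-4, -2)
w2 = Gw1 = ((-4)·(-4) + 7·(-2); (-2)·(-4) + (-4)·(-2)) = (2, 16)
w3 = Gw2 = (104, -68)
w4 = Gw3 = (-892, 64)
Ratio at component: -892 / 104 = -8.5769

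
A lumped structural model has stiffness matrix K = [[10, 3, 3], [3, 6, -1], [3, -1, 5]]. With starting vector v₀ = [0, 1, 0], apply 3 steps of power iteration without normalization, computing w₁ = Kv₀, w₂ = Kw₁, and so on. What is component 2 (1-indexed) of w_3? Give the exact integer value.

413

w1 = Kv₀ = (3, 6, -1)
w2 = Kw1 = (45, 46, -2)
w3 = Kw2 = (582, 413, 79)
The requested component of w3 is 413.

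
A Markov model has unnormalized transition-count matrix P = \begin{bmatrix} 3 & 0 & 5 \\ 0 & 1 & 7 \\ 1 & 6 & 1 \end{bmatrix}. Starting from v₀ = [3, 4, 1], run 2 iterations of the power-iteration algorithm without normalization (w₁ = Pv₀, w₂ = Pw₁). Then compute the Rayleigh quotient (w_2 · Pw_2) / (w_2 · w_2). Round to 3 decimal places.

w1 = Pv₀ = (14, 11, 28)
w2 = Pw1 = (182, 207, 108)
Pw2 = (1086, 963, 1532)
w2·Pw2 = 182·1086 + 207·963 + 108·1532 = 562449; w2·w2 = 182·182 + 207·207 + 108·108 = 87637
λ ≈ 562449/87637 = 6.418

6.418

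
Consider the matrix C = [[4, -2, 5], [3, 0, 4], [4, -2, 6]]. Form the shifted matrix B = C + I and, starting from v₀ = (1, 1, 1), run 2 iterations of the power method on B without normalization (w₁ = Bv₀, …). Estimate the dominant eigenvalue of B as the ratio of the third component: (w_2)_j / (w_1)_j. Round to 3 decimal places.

8.778

B = C + I has rows (5, -2, 5); (3, 1, 4); (4, -2, 7)
w1 = Bv₀ = (5·1 + (-2)·1 + 5·1; 3·1 + 1·1 + 4·1; 4·1 + (-2)·1 + 7·1) = (8, 8, 9)
w2 = Bw1 = (5·8 + (-2)·8 + 5·9; 3·8 + 1·8 + 4·9; 4·8 + (-2)·8 + 7·9) = (69, 68, 79)
Ratio: 79/9 = 8.778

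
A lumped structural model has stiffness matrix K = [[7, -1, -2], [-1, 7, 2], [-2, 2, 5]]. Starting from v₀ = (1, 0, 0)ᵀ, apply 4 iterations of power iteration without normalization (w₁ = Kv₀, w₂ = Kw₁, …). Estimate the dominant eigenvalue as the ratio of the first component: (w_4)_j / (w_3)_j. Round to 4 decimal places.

w1 = Kv₀ = (7, -1, -2)
w2 = Kw1 = (54, -18, -26)
w3 = Kw2 = (448, -232, -274)
w4 = Kw3 = (3916, -2620, -2730)
Ratio at component: 3916 / 448 = 8.7411

8.7411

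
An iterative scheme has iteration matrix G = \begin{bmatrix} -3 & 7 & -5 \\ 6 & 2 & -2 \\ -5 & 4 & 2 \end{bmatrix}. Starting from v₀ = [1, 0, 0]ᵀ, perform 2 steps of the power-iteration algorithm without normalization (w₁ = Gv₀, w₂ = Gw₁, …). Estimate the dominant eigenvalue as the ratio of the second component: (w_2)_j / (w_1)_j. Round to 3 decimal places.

0.667

w1 = Gv₀ = ((-3)·1 + 7·0 + (-5)·0; 6·1 + 2·0 + (-2)·0; (-5)·1 + 4·0 + 2·0) = (-3, 6, -5)
w2 = Gw1 = ((-3)·(-3) + 7·6 + (-5)·(-5); 6·(-3) + 2·6 + (-2)·(-5); (-5)·(-3) + 4·6 + 2·(-5)) = (76, 4, 29)
Ratio at component: 4 / 6 = 0.667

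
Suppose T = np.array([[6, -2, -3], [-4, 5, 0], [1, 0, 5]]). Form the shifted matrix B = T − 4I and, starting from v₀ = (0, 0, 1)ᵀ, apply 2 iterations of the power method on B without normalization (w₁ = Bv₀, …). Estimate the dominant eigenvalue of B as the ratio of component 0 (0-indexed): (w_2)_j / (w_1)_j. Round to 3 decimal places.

B = T − 4I has rows (2, -2, -3); (-4, 1, 0); (1, 0, 1)
w1 = Bv₀ = (-3, 0, 1)
w2 = Bw1 = (-9, 12, -2)
Ratio: -9/-3 = 3.000

3.000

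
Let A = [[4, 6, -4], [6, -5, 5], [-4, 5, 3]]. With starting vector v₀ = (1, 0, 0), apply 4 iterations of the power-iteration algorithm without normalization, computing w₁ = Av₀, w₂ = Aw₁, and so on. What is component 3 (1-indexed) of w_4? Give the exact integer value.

w1 = Av₀ = (4·1 + 6·0 + (-4)·0; 6·1 + (-5)·0 + 5·0; (-4)·1 + 5·0 + 3·0) = (4, 6, -4)
w2 = Aw1 = (4·4 + 6·6 + (-4)·(-4); 6·4 + (-5)·6 + 5·(-4); (-4)·4 + 5·6 + 3·(-4)) = (68, -26, 2)
w3 = Aw2 = (108, 548, -396)
w4 = Aw3 = (5304, -4072, 1120)
The requested component of w4 is 1120.

1120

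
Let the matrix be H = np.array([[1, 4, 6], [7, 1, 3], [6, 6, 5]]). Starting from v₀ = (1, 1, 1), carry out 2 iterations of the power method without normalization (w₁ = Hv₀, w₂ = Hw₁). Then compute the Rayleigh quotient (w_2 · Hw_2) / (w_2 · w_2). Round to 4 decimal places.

w1 = Hv₀ = (11, 11, 17)
w2 = Hw1 = (157, 139, 217)
Hw2 = (2015, 1889, 2861)
w2·Hw2 = 157·2015 + 139·1889 + 217·2861 = 1199763; w2·w2 = 157·157 + 139·139 + 217·217 = 91059
λ ≈ 1199763/91059 = 13.1757

λ ≈ 13.1757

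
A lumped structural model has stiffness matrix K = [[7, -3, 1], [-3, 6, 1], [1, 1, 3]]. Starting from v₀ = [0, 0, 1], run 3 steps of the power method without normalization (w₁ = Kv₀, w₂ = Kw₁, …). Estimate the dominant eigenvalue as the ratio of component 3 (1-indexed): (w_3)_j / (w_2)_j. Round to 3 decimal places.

w1 = Kv₀ = (1, 1, 3)
w2 = Kw1 = (7, 6, 11)
w3 = Kw2 = (42, 26, 46)
Ratio at component: 46 / 11 = 4.182

λ ≈ 4.182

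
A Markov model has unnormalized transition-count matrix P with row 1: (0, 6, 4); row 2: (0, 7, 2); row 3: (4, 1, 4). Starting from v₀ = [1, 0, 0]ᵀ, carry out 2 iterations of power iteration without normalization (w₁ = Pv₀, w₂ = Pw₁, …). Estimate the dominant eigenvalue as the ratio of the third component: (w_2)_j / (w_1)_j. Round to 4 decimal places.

λ ≈ 4.0000

w1 = Pv₀ = (0·1 + 6·0 + 4·0; 0·1 + 7·0 + 2·0; 4·1 + 1·0 + 4·0) = (0, 0, 4)
w2 = Pw1 = (0·0 + 6·0 + 4·4; 0·0 + 7·0 + 2·4; 4·0 + 1·0 + 4·4) = (16, 8, 16)
Ratio at component: 16 / 4 = 4.0000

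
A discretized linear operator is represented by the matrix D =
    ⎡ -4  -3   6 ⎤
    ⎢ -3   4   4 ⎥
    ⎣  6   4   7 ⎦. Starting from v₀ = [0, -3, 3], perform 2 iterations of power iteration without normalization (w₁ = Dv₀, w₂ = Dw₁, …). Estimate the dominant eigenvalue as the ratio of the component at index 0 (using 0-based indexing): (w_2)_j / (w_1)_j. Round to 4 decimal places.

-2.0000

w1 = Dv₀ = ((-4)·0 + (-3)·(-3) + 6·3; (-3)·0 + 4·(-3) + 4·3; 6·0 + 4·(-3) + 7·3) = (27, 0, 9)
w2 = Dw1 = ((-4)·27 + (-3)·0 + 6·9; (-3)·27 + 4·0 + 4·9; 6·27 + 4·0 + 7·9) = (-54, -45, 225)
Ratio at component: -54 / 27 = -2.0000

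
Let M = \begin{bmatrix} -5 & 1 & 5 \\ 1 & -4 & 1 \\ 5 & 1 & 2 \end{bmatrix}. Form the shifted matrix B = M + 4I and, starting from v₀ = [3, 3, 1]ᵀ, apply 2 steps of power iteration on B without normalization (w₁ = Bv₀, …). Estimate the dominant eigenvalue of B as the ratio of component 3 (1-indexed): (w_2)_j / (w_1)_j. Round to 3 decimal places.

B = M + 4I has rows (-1, 1, 5); (1, 0, 1); (5, 1, 6)
w1 = Bv₀ = (5, 4, 24)
w2 = Bw1 = (119, 29, 173)
Ratio: 173/24 = 7.208

μ ≈ 7.208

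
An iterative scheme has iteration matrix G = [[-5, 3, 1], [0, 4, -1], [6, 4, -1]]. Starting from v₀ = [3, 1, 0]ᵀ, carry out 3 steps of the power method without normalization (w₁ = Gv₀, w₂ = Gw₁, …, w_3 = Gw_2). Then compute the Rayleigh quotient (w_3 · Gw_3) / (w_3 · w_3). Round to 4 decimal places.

-6.2566

w1 = Gv₀ = ((-5)·3 + 3·1 + 1·0; 0·3 + 4·1 + (-1)·0; 6·3 + 4·1 + (-1)·0) = (-12, 4, 22)
w2 = Gw1 = ((-5)·(-12) + 3·4 + 1·22; 0·(-12) + 4·4 + (-1)·22; 6·(-12) + 4·4 + (-1)·22) = (94, -6, -78)
w3 = Gw2 = (-566, 54, 618)
Gw3 = (3610, -402, -3798)
w3·Gw3 = (-566)·3610 + 54·(-402) + 618·(-3798) = -4412132; w3·w3 = (-566)·(-566) + 54·54 + 618·618 = 705196
λ ≈ -4412132/705196 = -6.2566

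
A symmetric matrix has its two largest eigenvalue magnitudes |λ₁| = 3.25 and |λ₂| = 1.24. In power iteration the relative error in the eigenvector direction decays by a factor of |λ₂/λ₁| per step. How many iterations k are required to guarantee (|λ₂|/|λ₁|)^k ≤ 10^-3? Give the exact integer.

8

|λ₂/λ₁| = 1.24/3.25 = 0.38154
Need k ≥ ln(10^-3) / ln(0.38154) = -6.9078 / -0.9635 ≈ 7.169
Smallest integer k satisfying the bound: 8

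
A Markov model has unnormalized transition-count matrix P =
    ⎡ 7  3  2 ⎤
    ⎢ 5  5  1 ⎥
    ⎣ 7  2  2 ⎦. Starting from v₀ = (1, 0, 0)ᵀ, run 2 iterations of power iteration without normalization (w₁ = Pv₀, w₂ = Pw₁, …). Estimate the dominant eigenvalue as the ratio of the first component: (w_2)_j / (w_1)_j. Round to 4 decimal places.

λ ≈ 11.1429

w1 = Pv₀ = (7·1 + 3·0 + 2·0; 5·1 + 5·0 + 1·0; 7·1 + 2·0 + 2·0) = (7, 5, 7)
w2 = Pw1 = (7·7 + 3·5 + 2·7; 5·7 + 5·5 + 1·7; 7·7 + 2·5 + 2·7) = (78, 67, 73)
Ratio at component: 78 / 7 = 11.1429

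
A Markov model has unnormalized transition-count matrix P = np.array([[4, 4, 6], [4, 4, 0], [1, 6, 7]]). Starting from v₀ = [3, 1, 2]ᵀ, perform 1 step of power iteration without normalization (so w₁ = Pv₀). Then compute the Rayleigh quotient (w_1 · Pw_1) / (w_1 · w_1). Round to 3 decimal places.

λ ≈ 11.576

w1 = Pv₀ = (28, 16, 23)
Pw1 = (314, 176, 285)
w1·Pw1 = 28·314 + 16·176 + 23·285 = 18163; w1·w1 = 28·28 + 16·16 + 23·23 = 1569
λ ≈ 18163/1569 = 11.576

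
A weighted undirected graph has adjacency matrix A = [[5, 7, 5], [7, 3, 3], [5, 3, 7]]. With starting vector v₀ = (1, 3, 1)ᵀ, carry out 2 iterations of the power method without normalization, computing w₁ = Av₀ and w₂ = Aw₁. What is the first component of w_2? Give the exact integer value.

w1 = Av₀ = (5·1 + 7·3 + 5·1; 7·1 + 3·3 + 3·1; 5·1 + 3·3 + 7·1) = (31, 19, 21)
w2 = Aw1 = (5·31 + 7·19 + 5·21; 7·31 + 3·19 + 3·21; 5·31 + 3·19 + 7·21) = (393, 337, 359)
The requested component of w2 is 393.

393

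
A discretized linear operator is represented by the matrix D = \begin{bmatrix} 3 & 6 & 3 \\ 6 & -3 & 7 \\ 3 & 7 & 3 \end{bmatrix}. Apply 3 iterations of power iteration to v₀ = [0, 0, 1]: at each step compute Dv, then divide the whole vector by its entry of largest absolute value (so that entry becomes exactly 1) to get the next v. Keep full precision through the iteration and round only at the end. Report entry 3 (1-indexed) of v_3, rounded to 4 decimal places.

Dv0 = (3.00000, 7.00000, 3.00000); divide by 7.00000 → v1 = (0.42857, 1.00000, 0.42857)
Dv1 = (8.57143, 2.57143, 9.57143); divide by 9.57143 → v2 = (0.89552, 0.26866, 1.00000)
Dv2 = (7.29851, 11.56716, 7.56716); divide by 11.56716 → v3 = (0.63097, 1.00000, 0.65419)
Requested entry of v3: 507/775 = 0.6542

0.6542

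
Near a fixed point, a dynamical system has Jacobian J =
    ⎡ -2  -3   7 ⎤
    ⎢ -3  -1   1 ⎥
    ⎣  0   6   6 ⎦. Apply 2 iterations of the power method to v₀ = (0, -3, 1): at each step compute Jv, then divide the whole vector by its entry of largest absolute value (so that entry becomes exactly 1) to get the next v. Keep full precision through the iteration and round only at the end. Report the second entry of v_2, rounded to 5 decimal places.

Jv0 = (16.000000, 4.000000, -12.000000); divide by 16.000000 → v1 = (1.000000, 0.250000, -0.750000)
Jv1 = (-8.000000, -4.000000, -3.000000); divide by -8.000000 → v2 = (1.000000, 0.500000, 0.375000)
Requested entry of v2: -64/-128 = 0.50000

0.50000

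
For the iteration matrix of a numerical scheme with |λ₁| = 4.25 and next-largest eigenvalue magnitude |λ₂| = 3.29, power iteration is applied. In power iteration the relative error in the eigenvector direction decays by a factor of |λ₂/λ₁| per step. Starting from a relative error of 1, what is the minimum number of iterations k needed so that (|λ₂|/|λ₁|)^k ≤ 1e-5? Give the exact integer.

45

|λ₂/λ₁| = 3.29/4.25 = 0.77412
Need k ≥ ln(1e-5) / ln(0.77412) = -11.5129 / -0.2560 ≈ 44.967
Smallest integer k satisfying the bound: 45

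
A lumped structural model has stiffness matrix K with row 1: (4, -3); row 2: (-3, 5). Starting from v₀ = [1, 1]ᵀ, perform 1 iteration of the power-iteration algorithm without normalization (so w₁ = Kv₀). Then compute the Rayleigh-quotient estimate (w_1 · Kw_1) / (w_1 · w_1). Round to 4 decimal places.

w1 = Kv₀ = (4·1 + (-3)·1; (-3)·1 + 5·1) = (1, 2)
Kw1 = (-2, 7)
w1·Kw1 = 1·(-2) + 2·7 = 12; w1·w1 = 1·1 + 2·2 = 5
λ ≈ 12/5 = 2.4000

2.4000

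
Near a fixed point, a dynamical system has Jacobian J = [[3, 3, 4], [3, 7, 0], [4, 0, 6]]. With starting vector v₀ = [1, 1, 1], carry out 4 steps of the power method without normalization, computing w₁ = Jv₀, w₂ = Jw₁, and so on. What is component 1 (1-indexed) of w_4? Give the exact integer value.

w1 = Jv₀ = (10, 10, 10)
w2 = Jw1 = (100, 100, 100)
w3 = Jw2 = (1000, 1000, 1000)
w4 = Jw3 = (10000, 10000, 10000)
The requested component of w4 is 10000.

10000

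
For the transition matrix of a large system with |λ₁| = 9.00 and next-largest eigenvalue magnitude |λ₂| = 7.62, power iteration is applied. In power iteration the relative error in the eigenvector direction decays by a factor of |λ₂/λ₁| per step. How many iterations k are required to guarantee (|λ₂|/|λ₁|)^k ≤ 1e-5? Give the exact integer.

70

|λ₂/λ₁| = 7.62/9.00 = 0.84667
Need k ≥ ln(1e-5) / ln(0.84667) = -11.5129 / -0.1664 ≈ 69.168
Smallest integer k satisfying the bound: 70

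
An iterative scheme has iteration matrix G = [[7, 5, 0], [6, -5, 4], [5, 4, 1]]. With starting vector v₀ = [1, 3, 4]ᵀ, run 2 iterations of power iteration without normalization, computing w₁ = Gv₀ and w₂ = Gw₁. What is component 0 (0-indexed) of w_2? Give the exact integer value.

189

w1 = Gv₀ = (22, 7, 21)
w2 = Gw1 = (189, 181, 159)
The requested component of w2 is 189.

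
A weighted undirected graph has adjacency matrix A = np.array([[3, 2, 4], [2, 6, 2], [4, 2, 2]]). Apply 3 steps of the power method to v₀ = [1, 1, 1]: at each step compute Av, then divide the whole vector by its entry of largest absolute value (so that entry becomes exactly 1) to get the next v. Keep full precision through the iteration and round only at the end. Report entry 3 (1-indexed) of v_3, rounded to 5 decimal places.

Av0 = (9.000000, 10.000000, 8.000000); divide by 10.000000 → v1 = (0.900000, 1.000000, 0.800000)
Av1 = (7.900000, 9.400000, 7.200000); divide by 9.400000 → v2 = (0.840426, 1.000000, 0.765957)
Av2 = (7.585106, 9.212766, 6.893617); divide by 9.212766 → v3 = (0.823326, 1.000000, 0.748268)
Requested entry of v3: 648/866 = 0.74827

0.74827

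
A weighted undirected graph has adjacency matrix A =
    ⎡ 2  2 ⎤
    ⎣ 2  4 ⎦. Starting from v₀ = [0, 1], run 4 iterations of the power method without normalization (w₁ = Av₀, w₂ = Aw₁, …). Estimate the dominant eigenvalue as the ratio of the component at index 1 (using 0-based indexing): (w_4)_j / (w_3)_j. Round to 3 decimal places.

w1 = Av₀ = (2, 4)
w2 = Aw1 = (12, 20)
w3 = Aw2 = (64, 104)
w4 = Aw3 = (336, 544)
Ratio at component: 544 / 104 = 5.231

5.231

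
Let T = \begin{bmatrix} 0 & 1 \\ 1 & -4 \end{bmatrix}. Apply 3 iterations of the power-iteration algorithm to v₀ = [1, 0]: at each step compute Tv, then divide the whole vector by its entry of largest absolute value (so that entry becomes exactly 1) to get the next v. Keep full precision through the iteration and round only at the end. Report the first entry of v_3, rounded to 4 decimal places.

-0.2353

Tv0 = (0.00000, 1.00000); divide by 1.00000 → v1 = (0.00000, 1.00000)
Tv1 = (1.00000, -4.00000); divide by -4.00000 → v2 = (-0.25000, 1.00000)
Tv2 = (1.00000, -4.25000); divide by -4.25000 → v3 = (-0.23529, 1.00000)
Requested entry of v3: -4/17 = -0.2353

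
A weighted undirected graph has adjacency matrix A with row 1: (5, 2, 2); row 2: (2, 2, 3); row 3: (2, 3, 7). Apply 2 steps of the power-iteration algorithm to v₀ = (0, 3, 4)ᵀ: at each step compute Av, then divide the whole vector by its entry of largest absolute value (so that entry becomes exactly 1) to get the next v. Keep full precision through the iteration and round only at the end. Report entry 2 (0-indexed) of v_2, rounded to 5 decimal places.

1.00000

Av0 = (14.000000, 18.000000, 37.000000); divide by 37.000000 → v1 = (0.378378, 0.486486, 1.000000)
Av1 = (4.864865, 4.729730, 9.216216); divide by 9.216216 → v2 = (0.527859, 0.513196, 1.000000)
Requested entry of v2: 341/341 = 1.00000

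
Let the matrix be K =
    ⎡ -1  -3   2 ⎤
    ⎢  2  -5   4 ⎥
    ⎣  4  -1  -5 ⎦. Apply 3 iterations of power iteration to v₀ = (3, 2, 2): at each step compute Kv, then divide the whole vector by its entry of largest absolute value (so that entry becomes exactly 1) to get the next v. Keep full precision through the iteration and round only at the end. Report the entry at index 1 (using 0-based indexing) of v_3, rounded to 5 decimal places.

0.32787

Kv0 = (-5.000000, 4.000000, 0.000000); divide by -5.000000 → v1 = (1.000000, -0.800000, 0.000000)
Kv1 = (1.400000, 6.000000, 4.800000); divide by 6.000000 → v2 = (0.233333, 1.000000, 0.800000)
Kv2 = (-1.633333, -1.333333, -4.066667); divide by -4.066667 → v3 = (0.401639, 0.327869, 1.000000)
Requested entry of v3: 40/122 = 0.32787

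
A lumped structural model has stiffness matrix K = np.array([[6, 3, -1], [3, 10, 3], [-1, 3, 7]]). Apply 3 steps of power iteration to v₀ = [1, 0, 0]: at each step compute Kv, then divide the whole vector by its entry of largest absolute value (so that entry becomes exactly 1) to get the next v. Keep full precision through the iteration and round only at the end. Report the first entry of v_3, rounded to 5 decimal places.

Kv0 = (6.000000, 3.000000, -1.000000); divide by 6.000000 → v1 = (1.000000, 0.500000, -0.166667)
Kv1 = (7.666667, 7.500000, -0.666667); divide by 7.666667 → v2 = (1.000000, 0.978261, -0.086957)
Kv2 = (9.021739, 12.521739, 1.326087); divide by 12.521739 → v3 = (0.720486, 1.000000, 0.105903)
Requested entry of v3: 415/576 = 0.72049

0.72049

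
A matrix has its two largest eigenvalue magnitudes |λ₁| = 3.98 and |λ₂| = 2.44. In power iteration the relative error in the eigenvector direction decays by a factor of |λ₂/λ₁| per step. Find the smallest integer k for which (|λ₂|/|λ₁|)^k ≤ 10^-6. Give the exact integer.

|λ₂/λ₁| = 2.44/3.98 = 0.61307
Need k ≥ ln(10^-6) / ln(0.61307) = -13.8155 / -0.4893 ≈ 28.236
Smallest integer k satisfying the bound: 29

29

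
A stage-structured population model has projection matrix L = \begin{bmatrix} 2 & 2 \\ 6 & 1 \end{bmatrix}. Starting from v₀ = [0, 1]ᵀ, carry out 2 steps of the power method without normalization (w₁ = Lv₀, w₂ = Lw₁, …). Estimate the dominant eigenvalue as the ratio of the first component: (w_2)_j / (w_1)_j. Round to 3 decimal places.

w1 = Lv₀ = (2·0 + 2·1; 6·0 + 1·1) = (2, 1)
w2 = Lw1 = (2·2 + 2·1; 6·2 + 1·1) = (6, 13)
Ratio at component: 6 / 2 = 3.000

λ ≈ 3.000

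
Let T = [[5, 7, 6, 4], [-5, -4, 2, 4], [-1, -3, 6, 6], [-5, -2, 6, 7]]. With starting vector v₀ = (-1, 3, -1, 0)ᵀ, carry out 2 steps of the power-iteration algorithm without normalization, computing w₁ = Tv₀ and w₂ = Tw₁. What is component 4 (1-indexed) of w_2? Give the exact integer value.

w1 = Tv₀ = (10, -9, -14, -7)
w2 = Tw1 = (-125, -70, -109, -165)
The requested component of w2 is -165.

-165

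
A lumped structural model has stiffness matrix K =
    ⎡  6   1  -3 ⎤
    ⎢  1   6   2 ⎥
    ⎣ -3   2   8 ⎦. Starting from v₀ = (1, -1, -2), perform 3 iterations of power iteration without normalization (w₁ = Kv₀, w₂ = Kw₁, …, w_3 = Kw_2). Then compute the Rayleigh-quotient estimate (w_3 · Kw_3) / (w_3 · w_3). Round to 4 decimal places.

w1 = Kv₀ = (11, -9, -21)
w2 = Kw1 = (120, -85, -219)
w3 = Kw2 = (1292, -828, -2282)
Kw3 = (13770, -8240, -23788)
w3·Kw3 = 1292·13770 + (-828)·(-8240) + (-2282)·(-23788) = 78897776; w3·w3 = 1292·1292 + (-828)·(-828) + (-2282)·(-2282) = 7562372
λ ≈ 78897776/7562372 = 10.4329

λ ≈ 10.4329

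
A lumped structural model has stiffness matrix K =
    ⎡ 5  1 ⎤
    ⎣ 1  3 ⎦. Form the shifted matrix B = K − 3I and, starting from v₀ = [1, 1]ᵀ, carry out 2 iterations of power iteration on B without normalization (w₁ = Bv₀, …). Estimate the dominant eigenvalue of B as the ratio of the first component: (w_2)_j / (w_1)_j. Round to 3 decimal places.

B = K − 3I has rows (2, 1); (1, 0)
w1 = Bv₀ = (2·1 + 1·1; 1·1 + 0·1) = (3, 1)
w2 = Bw1 = (2·3 + 1·1; 1·3 + 0·1) = (7, 3)
Ratio: 7/3 = 2.333

μ ≈ 2.333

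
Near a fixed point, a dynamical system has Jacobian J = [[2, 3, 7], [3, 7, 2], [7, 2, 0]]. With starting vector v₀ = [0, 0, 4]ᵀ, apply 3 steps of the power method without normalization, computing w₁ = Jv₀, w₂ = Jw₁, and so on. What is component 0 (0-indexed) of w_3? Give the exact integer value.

w1 = Jv₀ = (2·0 + 3·0 + 7·4; 3·0 + 7·0 + 2·4; 7·0 + 2·0 + 0·4) = (28, 8, 0)
w2 = Jw1 = (2·28 + 3·8 + 7·0; 3·28 + 7·8 + 2·0; 7·28 + 2·8 + 0·0) = (80, 140, 212)
w3 = Jw2 = (2064, 1644, 840)
The requested component of w3 is 2064.

2064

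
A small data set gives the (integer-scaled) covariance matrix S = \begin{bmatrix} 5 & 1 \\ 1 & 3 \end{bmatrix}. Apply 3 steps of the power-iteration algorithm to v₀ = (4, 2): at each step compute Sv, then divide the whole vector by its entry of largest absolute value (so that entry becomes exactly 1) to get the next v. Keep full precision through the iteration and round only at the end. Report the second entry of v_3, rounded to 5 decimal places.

0.42331

Sv0 = (22.000000, 10.000000); divide by 22.000000 → v1 = (1.000000, 0.454545)
Sv1 = (5.454545, 2.363636); divide by 5.454545 → v2 = (1.000000, 0.433333)
Sv2 = (5.433333, 2.300000); divide by 5.433333 → v3 = (1.000000, 0.423313)
Requested entry of v3: 276/652 = 0.42331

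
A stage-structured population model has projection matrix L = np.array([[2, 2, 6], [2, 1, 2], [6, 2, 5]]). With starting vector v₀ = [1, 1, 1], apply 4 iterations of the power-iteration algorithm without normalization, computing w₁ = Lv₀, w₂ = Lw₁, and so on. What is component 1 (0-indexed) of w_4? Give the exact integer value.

w1 = Lv₀ = (2·1 + 2·1 + 6·1; 2·1 + 1·1 + 2·1; 6·1 + 2·1 + 5·1) = (10, 5, 13)
w2 = Lw1 = (2·10 + 2·5 + 6·13; 2·10 + 1·5 + 2·13; 6·10 + 2·5 + 5·13) = (108, 51, 135)
w3 = Lw2 = (1128, 537, 1425)
w4 = Lw3 = (11880, 5643, 14967)
The requested component of w4 is 5643.

5643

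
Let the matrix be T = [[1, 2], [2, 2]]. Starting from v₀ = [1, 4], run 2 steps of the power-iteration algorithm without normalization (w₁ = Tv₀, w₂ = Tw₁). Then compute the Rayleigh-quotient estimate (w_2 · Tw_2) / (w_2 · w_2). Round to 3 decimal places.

w1 = Tv₀ = (1·1 + 2·4; 2·1 + 2·4) = (9, 10)
w2 = Tw1 = (1·9 + 2·10; 2·9 + 2·10) = (29, 38)
Tw2 = (105, 134)
w2·Tw2 = 29·105 + 38·134 = 8137; w2·w2 = 29·29 + 38·38 = 2285
λ ≈ 8137/2285 = 3.561

λ ≈ 3.561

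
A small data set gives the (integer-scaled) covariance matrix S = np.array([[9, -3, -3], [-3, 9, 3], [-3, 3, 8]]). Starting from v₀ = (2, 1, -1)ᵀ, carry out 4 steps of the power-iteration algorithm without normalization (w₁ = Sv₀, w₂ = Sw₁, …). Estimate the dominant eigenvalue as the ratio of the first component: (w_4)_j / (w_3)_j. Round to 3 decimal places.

w1 = Sv₀ = (18, 0, -11)
w2 = Sw1 = (195, -87, -142)
w3 = Sw2 = (2442, -1794, -1982)
w4 = Sw3 = (33306, -29418, -28564)
Ratio at component: 33306 / 2442 = 13.639

λ ≈ 13.639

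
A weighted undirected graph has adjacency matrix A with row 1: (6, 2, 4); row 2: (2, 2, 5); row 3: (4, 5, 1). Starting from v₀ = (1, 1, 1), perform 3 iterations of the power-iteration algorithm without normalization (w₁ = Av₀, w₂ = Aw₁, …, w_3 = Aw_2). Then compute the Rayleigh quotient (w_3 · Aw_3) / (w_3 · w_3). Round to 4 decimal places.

w1 = Av₀ = (12, 9, 10)
w2 = Aw1 = (130, 92, 103)
w3 = Aw2 = (1376, 959, 1083)
Aw3 = (14506, 10085, 11382)
w3·Aw3 = 1376·14506 + 959·10085 + 1083·11382 = 41958477; w3·w3 = 1376·1376 + 959·959 + 1083·1083 = 3985946
λ ≈ 41958477/3985946 = 10.5266

10.5266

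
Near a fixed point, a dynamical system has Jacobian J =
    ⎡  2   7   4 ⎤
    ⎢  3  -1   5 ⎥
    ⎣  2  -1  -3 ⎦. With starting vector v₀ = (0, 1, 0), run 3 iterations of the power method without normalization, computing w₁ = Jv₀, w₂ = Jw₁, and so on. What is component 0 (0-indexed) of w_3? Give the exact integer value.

w1 = Jv₀ = (2·0 + 7·1 + 4·0; 3·0 + (-1)·1 + 5·0; 2·0 + (-1)·1 + (-3)·0) = (7, -1, -1)
w2 = Jw1 = (2·7 + 7·(-1) + 4·(-1); 3·7 + (-1)·(-1) + 5·(-1); 2·7 + (-1)·(-1) + (-3)·(-1)) = (3, 17, 18)
w3 = Jw2 = (197, 82, -65)
The requested component of w3 is 197.

197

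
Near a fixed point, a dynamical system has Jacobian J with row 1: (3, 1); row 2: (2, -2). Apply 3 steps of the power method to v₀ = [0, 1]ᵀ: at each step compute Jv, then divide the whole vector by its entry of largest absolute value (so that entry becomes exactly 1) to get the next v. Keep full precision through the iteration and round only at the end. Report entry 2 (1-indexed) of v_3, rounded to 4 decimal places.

1.0000

Jv0 = (1.00000, -2.00000); divide by -2.00000 → v1 = (-0.50000, 1.00000)
Jv1 = (-0.50000, -3.00000); divide by -3.00000 → v2 = (0.16667, 1.00000)
Jv2 = (1.50000, -1.66667); divide by -1.66667 → v3 = (-0.90000, 1.00000)
Requested entry of v3: -10/-10 = 1.0000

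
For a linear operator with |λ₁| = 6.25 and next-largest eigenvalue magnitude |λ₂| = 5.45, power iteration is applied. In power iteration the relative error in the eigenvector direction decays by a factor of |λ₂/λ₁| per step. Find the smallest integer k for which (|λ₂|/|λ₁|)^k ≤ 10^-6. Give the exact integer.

|λ₂/λ₁| = 5.45/6.25 = 0.87200
Need k ≥ ln(10^-6) / ln(0.87200) = -13.8155 / -0.1370 ≈ 100.868
Smallest integer k satisfying the bound: 101

101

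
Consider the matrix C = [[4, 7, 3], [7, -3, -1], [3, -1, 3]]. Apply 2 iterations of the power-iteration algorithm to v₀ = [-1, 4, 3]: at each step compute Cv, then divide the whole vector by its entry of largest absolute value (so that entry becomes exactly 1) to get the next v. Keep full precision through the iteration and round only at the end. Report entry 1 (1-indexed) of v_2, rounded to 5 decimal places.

-0.05424

Cv0 = (33.000000, -22.000000, 2.000000); divide by 33.000000 → v1 = (1.000000, -0.666667, 0.060606)
Cv1 = (-0.484848, 8.939394, 3.848485); divide by 8.939394 → v2 = (-0.054237, 1.000000, 0.430508)
Requested entry of v2: -16/295 = -0.05424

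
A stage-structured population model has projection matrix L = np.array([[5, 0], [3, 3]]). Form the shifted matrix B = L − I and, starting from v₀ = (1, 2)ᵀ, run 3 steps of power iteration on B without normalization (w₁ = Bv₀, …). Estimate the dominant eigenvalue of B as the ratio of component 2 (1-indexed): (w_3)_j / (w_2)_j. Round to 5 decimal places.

B = L − I has rows (4, 0); (3, 2)
w1 = Bv₀ = (4·1 + 0·2; 3·1 + 2·2) = (4, 7)
w2 = Bw1 = (4·4 + 0·7; 3·4 + 2·7) = (16, 26)
w3 = Bw2 = (64, 100)
Ratio: 100/26 = 3.84615

μ ≈ 3.84615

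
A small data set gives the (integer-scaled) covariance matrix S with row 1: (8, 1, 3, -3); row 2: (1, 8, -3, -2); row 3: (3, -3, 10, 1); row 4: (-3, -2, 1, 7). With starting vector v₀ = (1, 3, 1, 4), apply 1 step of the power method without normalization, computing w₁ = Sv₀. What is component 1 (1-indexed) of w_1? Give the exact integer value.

2

w1 = Sv₀ = (8·1 + 1·3 + 3·1 + (-3)·4; 1·1 + 8·3 + (-3)·1 + (-2)·4; 3·1 + (-3)·3 + 10·1 + 1·4; (-3)·1 + (-2)·3 + 1·1 + 7·4) = (2, 14, 8, 20)
The requested component of w1 is 2.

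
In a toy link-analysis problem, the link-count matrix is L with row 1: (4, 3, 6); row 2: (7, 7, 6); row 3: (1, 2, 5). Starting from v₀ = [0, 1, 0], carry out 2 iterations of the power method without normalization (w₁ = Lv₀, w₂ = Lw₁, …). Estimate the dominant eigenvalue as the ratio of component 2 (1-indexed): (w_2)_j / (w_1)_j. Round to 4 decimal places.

w1 = Lv₀ = (4·0 + 3·1 + 6·0; 7·0 + 7·1 + 6·0; 1·0 + 2·1 + 5·0) = (3, 7, 2)
w2 = Lw1 = (4·3 + 3·7 + 6·2; 7·3 + 7·7 + 6·2; 1·3 + 2·7 + 5·2) = (45, 82, 27)
Ratio at component: 82 / 7 = 11.7143

11.7143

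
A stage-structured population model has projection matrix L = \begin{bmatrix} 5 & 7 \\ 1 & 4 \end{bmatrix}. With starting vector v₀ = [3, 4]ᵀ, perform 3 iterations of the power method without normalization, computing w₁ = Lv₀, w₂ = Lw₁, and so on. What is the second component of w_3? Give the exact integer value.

w1 = Lv₀ = (5·3 + 7·4; 1·3 + 4·4) = (43, 19)
w2 = Lw1 = (5·43 + 7·19; 1·43 + 4·19) = (348, 119)
w3 = Lw2 = (2573, 824)
The requested component of w3 is 824.

824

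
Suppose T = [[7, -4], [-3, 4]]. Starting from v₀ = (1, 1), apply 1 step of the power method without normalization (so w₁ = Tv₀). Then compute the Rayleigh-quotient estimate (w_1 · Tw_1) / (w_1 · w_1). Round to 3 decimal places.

λ ≈ 4.600

w1 = Tv₀ = (7·1 + (-4)·1; (-3)·1 + 4·1) = (3, 1)
Tw1 = (17, -5)
w1·Tw1 = 3·17 + 1·(-5) = 46; w1·w1 = 3·3 + 1·1 = 10
λ ≈ 46/10 = 4.600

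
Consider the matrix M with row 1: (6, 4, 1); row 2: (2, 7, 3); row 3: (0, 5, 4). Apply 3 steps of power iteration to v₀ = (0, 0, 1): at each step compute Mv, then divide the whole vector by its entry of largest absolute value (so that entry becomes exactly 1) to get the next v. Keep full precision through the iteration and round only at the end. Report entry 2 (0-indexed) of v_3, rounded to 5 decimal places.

Mv0 = (1.000000, 3.000000, 4.000000); divide by 4.000000 → v1 = (0.250000, 0.750000, 1.000000)
Mv1 = (5.500000, 8.750000, 7.750000); divide by 8.750000 → v2 = (0.628571, 1.000000, 0.885714)
Mv2 = (8.657143, 10.914286, 8.542857); divide by 10.914286 → v3 = (0.793194, 1.000000, 0.782723)
Requested entry of v3: 299/382 = 0.78272

0.78272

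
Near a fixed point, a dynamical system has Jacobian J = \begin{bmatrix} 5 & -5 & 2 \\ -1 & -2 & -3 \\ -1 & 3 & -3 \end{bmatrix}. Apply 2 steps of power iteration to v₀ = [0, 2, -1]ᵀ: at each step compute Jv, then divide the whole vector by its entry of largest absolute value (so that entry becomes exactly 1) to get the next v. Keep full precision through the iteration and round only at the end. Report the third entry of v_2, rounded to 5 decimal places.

Jv0 = (-12.000000, -1.000000, 9.000000); divide by -12.000000 → v1 = (1.000000, 0.083333, -0.750000)
Jv1 = (3.083333, 1.083333, 1.500000); divide by 3.083333 → v2 = (1.000000, 0.351351, 0.486486)
Requested entry of v2: -18/-37 = 0.48649

0.48649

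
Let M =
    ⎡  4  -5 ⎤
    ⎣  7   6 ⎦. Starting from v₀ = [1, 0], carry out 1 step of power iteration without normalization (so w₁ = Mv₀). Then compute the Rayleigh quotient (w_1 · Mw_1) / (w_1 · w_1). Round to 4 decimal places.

w1 = Mv₀ = (4·1 + (-5)·0; 7·1 + 6·0) = (4, 7)
Mw1 = (-19, 70)
w1·Mw1 = 4·(-19) + 7·70 = 414; w1·w1 = 4·4 + 7·7 = 65
λ ≈ 414/65 = 6.3692

λ ≈ 6.3692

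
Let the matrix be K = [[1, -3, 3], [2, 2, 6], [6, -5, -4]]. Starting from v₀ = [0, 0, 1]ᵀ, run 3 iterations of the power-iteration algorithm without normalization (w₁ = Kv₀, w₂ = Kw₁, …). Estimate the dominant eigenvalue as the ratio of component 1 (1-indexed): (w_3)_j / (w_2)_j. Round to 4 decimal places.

-0.1111

w1 = Kv₀ = (1·0 + (-3)·0 + 3·1; 2·0 + 2·0 + 6·1; 6·0 + (-5)·0 + (-4)·1) = (3, 6, -4)
w2 = Kw1 = (1·3 + (-3)·6 + 3·(-4); 2·3 + 2·6 + 6·(-4); 6·3 + (-5)·6 + (-4)·(-4)) = (-27, -6, 4)
w3 = Kw2 = (3, -42, -148)
Ratio at component: 3 / -27 = -0.1111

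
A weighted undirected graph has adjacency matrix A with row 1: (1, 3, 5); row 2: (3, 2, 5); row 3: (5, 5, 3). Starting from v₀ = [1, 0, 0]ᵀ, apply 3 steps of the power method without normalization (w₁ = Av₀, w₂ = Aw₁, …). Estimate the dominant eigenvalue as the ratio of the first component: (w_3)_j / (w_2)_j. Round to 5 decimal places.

w1 = Av₀ = (1, 3, 5)
w2 = Aw1 = (35, 34, 35)
w3 = Aw2 = (312, 348, 450)
Ratio at component: 312 / 35 = 8.91429

8.91429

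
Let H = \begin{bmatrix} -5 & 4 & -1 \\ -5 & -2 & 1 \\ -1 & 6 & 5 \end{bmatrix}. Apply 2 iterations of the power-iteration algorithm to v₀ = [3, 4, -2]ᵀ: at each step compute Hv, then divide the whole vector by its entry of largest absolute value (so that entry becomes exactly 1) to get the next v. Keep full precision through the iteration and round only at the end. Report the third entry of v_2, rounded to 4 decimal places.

0.7778

Hv0 = (3.00000, -25.00000, 11.00000); divide by -25.00000 → v1 = (-0.12000, 1.00000, -0.44000)
Hv1 = (5.04000, -1.84000, 3.92000); divide by 5.04000 → v2 = (1.00000, -0.36508, 0.77778)
Requested entry of v2: -98/-126 = 0.7778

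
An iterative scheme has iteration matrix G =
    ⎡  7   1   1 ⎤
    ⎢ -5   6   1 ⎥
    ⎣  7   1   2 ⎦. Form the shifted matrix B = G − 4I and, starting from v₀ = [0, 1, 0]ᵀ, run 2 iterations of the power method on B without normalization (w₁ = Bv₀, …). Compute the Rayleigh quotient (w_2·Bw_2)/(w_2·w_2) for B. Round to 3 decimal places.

B = G − 4I has rows (3, 1, 1); (-5, 2, 1); (7, 1, -2)
w1 = Bv₀ = (3·0 + 1·1 + 1·0; (-5)·0 + 2·1 + 1·0; 7·0 + 1·1 + (-2)·0) = (1, 2, 1)
w2 = Bw1 = (3·1 + 1·2 + 1·1; (-5)·1 + 2·2 + 1·1; 7·1 + 1·2 + (-2)·1) = (6, 0, 7)
Bw2 = (25, -23, 28)
w2·Bw2 = 346; w2·w2 = 85; μ ≈ 346/85 = 4.071

4.071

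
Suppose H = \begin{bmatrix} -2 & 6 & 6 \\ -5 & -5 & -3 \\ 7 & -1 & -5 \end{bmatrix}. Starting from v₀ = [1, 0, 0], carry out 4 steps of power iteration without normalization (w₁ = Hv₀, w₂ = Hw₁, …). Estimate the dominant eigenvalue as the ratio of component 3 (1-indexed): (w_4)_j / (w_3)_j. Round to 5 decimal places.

w1 = Hv₀ = ((-2)·1 + 6·0 + 6·0; (-5)·1 + (-5)·0 + (-3)·0; 7·1 + (-1)·0 + (-5)·0) = (-2, -5, 7)
w2 = Hw1 = ((-2)·(-2) + 6·(-5) + 6·7; (-5)·(-2) + (-5)·(-5) + (-3)·7; 7·(-2) + (-1)·(-5) + (-5)·7) = (16, 14, -44)
w3 = Hw2 = (-212, -18, 318)
w4 = Hw3 = (2224, 196, -3056)
Ratio at component: -3056 / 318 = -9.61006

λ ≈ -9.61006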